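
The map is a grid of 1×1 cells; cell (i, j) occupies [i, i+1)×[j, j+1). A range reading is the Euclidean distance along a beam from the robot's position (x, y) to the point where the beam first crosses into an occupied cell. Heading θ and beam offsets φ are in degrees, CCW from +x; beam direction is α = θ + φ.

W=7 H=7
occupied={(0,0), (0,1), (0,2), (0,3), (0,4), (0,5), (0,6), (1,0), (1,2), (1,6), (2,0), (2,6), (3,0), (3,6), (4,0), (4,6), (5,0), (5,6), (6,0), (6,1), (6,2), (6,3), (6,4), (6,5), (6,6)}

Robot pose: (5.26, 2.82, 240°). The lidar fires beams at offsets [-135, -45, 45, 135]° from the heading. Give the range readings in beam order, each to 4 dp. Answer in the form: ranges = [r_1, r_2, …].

beam 1: φ=-135°, α=105°
  direction (-0.2588, 0.9659); cell (5,2); t to first gridline: x 1.0046, y 0.1863 (then +3.8637 / +1.0353)
    (5,3) via y @ 0.1863
    (4,3) via x @ 1.0046
    (4,4) via y @ 1.2216
    (4,5) via y @ 2.2569
    (4,6) via y @ 3.2922  # hit
  → r_1 = 3.2922
beam 2: φ=-45°, α=195°
  direction (-0.9659, -0.2588); cell (5,2); t to first gridline: x 0.2692, y 3.1682 (then +1.0353 / +3.8637)
    (4,2) via x @ 0.2692
    (3,2) via x @ 1.3044
    (2,2) via x @ 2.3397
    (2,1) via y @ 3.1682
    (1,1) via x @ 3.3750
    (0,1) via x @ 4.4103  # hit
  → r_2 = 4.4103
beam 3: φ=45°, α=285°
  direction (0.2588, -0.9659); cell (5,2); t to first gridline: x 2.8591, y 0.8489 (then +3.8637 / +1.0353)
    (5,1) via y @ 0.8489
    (5,0) via y @ 1.8842  # hit
  → r_3 = 1.8842
beam 4: φ=135°, α=15°
  direction (0.9659, 0.2588); cell (5,2); t to first gridline: x 0.7661, y 0.6955 (then +1.0353 / +3.8637)
    (5,3) via y @ 0.6955
    (6,3) via x @ 0.7661  # hit
  → r_4 = 0.7661

ranges = [3.2922, 4.4103, 1.8842, 0.7661]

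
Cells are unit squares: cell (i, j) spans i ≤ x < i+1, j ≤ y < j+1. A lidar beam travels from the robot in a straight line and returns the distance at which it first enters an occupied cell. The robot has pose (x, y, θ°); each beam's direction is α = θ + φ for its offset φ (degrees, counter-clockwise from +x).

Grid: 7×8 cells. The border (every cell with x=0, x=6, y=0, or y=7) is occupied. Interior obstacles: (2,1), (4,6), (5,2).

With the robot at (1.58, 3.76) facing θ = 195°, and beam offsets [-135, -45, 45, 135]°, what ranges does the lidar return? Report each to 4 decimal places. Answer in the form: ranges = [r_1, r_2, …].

beam 1: φ=-135°, α=60°
  direction (0.5000, 0.8660); cell (1,3); t to first gridline: x 0.8400, y 0.2771 (then +2.0000 / +1.1547)
    (1,4) via y @ 0.2771
    (2,4) via x @ 0.8400
    (2,5) via y @ 1.4318
    (2,6) via y @ 2.5865
    (3,6) via x @ 2.8400
    (3,7) via y @ 3.7412  # hit
  → r_1 = 3.7412
beam 2: φ=-45°, α=150°
  direction (-0.8660, 0.5000); cell (1,3); t to first gridline: x 0.6697, y 0.4800 (then +1.1547 / +2.0000)
    (1,4) via y @ 0.4800
    (0,4) via x @ 0.6697  # hit
  → r_2 = 0.6697
beam 3: φ=45°, α=240°
  direction (-0.5000, -0.8660); cell (1,3); t to first gridline: x 1.1600, y 0.8776 (then +2.0000 / +1.1547)
    (1,2) via y @ 0.8776
    (0,2) via x @ 1.1600  # hit
  → r_3 = 1.1600
beam 4: φ=135°, α=330°
  direction (0.8660, -0.5000); cell (1,3); t to first gridline: x 0.4850, y 1.5200 (then +1.1547 / +2.0000)
    (2,3) via x @ 0.4850
    (2,2) via y @ 1.5200
    (3,2) via x @ 1.6397
    (4,2) via x @ 2.7944
    (4,1) via y @ 3.5200
    (5,1) via x @ 3.9491
    (6,1) via x @ 5.1038  # hit
  → r_4 = 5.1038

ranges = [3.7412, 0.6697, 1.1600, 5.1038]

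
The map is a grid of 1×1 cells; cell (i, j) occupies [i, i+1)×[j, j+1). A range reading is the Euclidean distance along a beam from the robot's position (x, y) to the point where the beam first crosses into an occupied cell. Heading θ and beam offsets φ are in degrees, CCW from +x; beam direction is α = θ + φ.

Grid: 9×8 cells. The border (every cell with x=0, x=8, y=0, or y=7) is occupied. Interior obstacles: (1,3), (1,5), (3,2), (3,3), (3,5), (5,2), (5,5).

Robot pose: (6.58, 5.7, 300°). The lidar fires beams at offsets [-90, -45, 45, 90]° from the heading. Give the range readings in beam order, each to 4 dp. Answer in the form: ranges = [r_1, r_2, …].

ranges = [0.6697, 2.7952, 1.4701, 1.6397]

beam 1: φ=-90°, α=210°
  dir = (cos 210°, sin 210°) = (-0.8660, -0.5000); from cell (6,5)
  next x-line at t=0.6697, next y-line at t=1.4000; Δt_x=1.1547, Δt_y=2.0000
    x: enter (5,5) at t=0.6697 ← occupied
  → r_1 = 0.6697
beam 2: φ=-45°, α=255°
  dir = (cos 255°, sin 255°) = (-0.2588, -0.9659); from cell (6,5)
  next x-line at t=2.2409, next y-line at t=0.7247; Δt_x=3.8637, Δt_y=1.0353
    y: enter (6,4) at t=0.7247
    y: enter (6,3) at t=1.7600
    x: enter (5,3) at t=2.2409
    y: enter (5,2) at t=2.7952 ← occupied
  → r_2 = 2.7952
beam 3: φ=45°, α=345°
  dir = (cos 345°, sin 345°) = (0.9659, -0.2588); from cell (6,5)
  next x-line at t=0.4348, next y-line at t=2.7046; Δt_x=1.0353, Δt_y=3.8637
    x: enter (7,5) at t=0.4348
    x: enter (8,5) at t=1.4701 ← occupied
  → r_3 = 1.4701
beam 4: φ=90°, α=30°
  dir = (cos 30°, sin 30°) = (0.8660, 0.5000); from cell (6,5)
  next x-line at t=0.4850, next y-line at t=0.6000; Δt_x=1.1547, Δt_y=2.0000
    x: enter (7,5) at t=0.4850
    y: enter (7,6) at t=0.6000
    x: enter (8,6) at t=1.6397 ← occupied
  → r_4 = 1.6397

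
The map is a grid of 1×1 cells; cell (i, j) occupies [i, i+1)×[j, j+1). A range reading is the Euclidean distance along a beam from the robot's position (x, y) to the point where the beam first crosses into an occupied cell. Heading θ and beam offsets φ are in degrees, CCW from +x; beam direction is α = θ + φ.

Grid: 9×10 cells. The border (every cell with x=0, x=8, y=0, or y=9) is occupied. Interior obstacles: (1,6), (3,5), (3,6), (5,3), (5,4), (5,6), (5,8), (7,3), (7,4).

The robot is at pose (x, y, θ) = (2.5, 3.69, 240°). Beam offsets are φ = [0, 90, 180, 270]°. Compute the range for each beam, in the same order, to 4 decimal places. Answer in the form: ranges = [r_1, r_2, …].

beam 1: φ=0°, α=240°
  direction (-0.5000, -0.8660); cell (2,3); t to first gridline: x 1.0000, y 0.7967 (then +2.0000 / +1.1547)
    (2,2) via y @ 0.7967
    (1,2) via x @ 1.0000
    (1,1) via y @ 1.9514
    (0,1) via x @ 3.0000  # hit
  → r_1 = 3.0000
beam 2: φ=90°, α=330°
  direction (0.8660, -0.5000); cell (2,3); t to first gridline: x 0.5774, y 1.3800 (then +1.1547 / +2.0000)
    (3,3) via x @ 0.5774
    (3,2) via y @ 1.3800
    (4,2) via x @ 1.7321
    (5,2) via x @ 2.8868
    (5,1) via y @ 3.3800
    (6,1) via x @ 4.0415
    (7,1) via x @ 5.1962
    (7,0) via y @ 5.3800  # hit
  → r_2 = 5.3800
beam 3: φ=180°, α=60°
  direction (0.5000, 0.8660); cell (2,3); t to first gridline: x 1.0000, y 0.3580 (then +2.0000 / +1.1547)
    (2,4) via y @ 0.3580
    (3,4) via x @ 1.0000
    (3,5) via y @ 1.5127  # hit
  → r_3 = 1.5127
beam 4: φ=270°, α=150°
  direction (-0.8660, 0.5000); cell (2,3); t to first gridline: x 0.5774, y 0.6200 (then +1.1547 / +2.0000)
    (1,3) via x @ 0.5774
    (1,4) via y @ 0.6200
    (0,4) via x @ 1.7321  # hit
  → r_4 = 1.7321

ranges = [3.0000, 5.3800, 1.5127, 1.7321]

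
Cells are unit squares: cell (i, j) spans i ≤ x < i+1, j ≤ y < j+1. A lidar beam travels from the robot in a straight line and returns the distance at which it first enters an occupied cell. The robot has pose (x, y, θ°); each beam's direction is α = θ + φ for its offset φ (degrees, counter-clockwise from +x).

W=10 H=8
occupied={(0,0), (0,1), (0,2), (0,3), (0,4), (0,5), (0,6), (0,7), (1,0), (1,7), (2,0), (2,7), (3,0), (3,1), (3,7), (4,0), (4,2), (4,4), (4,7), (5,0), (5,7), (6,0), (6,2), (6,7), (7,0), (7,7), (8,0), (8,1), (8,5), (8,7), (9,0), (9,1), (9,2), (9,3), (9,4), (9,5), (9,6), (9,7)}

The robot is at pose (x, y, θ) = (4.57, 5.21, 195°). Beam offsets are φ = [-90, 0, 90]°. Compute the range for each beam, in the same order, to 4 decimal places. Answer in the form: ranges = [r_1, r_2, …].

ranges = [1.8531, 3.6959, 0.2174]

beam 1: φ=-90°, α=105°
  cosα=-0.2588 sinα=0.9659 | (4,5) | tMaxX 2.2023 tMaxY 0.8179 | tΔX 3.8637 tΔY 1.0353
    t=0.8179 [y] (4,6)
    t=1.8531 [y] (4,7) — stop
  → r_1 = 1.8531
beam 2: φ=0°, α=195°
  cosα=-0.9659 sinα=-0.2588 | (4,5) | tMaxX 0.5901 tMaxY 0.8114 | tΔX 1.0353 tΔY 3.8637
    t=0.5901 [x] (3,5)
    t=0.8114 [y] (3,4)
    t=1.6254 [x] (2,4)
    t=2.6607 [x] (1,4)
    t=3.6959 [x] (0,4) — stop
  → r_2 = 3.6959
beam 3: φ=90°, α=285°
  cosα=0.2588 sinα=-0.9659 | (4,5) | tMaxX 1.6614 tMaxY 0.2174 | tΔX 3.8637 tΔY 1.0353
    t=0.2174 [y] (4,4) — stop
  → r_3 = 0.2174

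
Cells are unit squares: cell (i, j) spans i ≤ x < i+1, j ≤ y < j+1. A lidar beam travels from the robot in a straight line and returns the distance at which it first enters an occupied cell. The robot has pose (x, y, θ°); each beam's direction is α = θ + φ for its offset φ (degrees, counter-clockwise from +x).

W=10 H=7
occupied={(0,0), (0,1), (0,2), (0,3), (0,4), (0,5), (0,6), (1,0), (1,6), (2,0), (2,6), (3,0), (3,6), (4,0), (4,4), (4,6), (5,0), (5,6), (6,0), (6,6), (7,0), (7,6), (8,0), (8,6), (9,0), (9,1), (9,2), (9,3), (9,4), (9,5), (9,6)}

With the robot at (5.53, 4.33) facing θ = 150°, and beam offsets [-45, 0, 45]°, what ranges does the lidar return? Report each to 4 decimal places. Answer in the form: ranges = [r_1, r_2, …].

beam 1: φ=-45°, α=105°
  dir = (cos 105°, sin 105°) = (-0.2588, 0.9659); from cell (5,4)
  next x-line at t=2.0478, next y-line at t=0.6936; Δt_x=3.8637, Δt_y=1.0353
    y: enter (5,5) at t=0.6936
    y: enter (5,6) at t=1.7289 ← occupied
  → r_1 = 1.7289
beam 2: φ=0°, α=150°
  dir = (cos 150°, sin 150°) = (-0.8660, 0.5000); from cell (5,4)
  next x-line at t=0.6120, next y-line at t=1.3400; Δt_x=1.1547, Δt_y=2.0000
    x: enter (4,4) at t=0.6120 ← occupied
  → r_2 = 0.6120
beam 3: φ=45°, α=195°
  dir = (cos 195°, sin 195°) = (-0.9659, -0.2588); from cell (5,4)
  next x-line at t=0.5487, next y-line at t=1.2750; Δt_x=1.0353, Δt_y=3.8637
    x: enter (4,4) at t=0.5487 ← occupied
  → r_3 = 0.5487

ranges = [1.7289, 0.6120, 0.5487]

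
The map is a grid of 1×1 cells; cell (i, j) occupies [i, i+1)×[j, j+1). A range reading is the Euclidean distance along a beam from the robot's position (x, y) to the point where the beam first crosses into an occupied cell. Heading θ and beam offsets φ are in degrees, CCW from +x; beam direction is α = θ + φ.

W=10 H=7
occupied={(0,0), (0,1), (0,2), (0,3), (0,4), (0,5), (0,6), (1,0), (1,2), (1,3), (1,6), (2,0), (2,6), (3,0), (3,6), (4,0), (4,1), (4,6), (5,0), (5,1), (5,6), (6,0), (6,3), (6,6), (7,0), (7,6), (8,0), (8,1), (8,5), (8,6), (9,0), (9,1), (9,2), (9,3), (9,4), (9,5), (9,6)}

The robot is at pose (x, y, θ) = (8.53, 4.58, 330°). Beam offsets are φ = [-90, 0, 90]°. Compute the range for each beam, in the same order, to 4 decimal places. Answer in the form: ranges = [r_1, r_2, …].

beam 1: φ=-90°, α=240°
  cosα=-0.5000 sinα=-0.8660 | (8,4) | tMaxX 1.0600 tMaxY 0.6697 | tΔX 2.0000 tΔY 1.1547
    t=0.6697 [y] (8,3)
    t=1.0600 [x] (7,3)
    t=1.8244 [y] (7,2)
    t=2.9791 [y] (7,1)
    t=3.0600 [x] (6,1)
    t=4.1338 [y] (6,0) — stop
  → r_1 = 4.1338
beam 2: φ=0°, α=330°
  cosα=0.8660 sinα=-0.5000 | (8,4) | tMaxX 0.5427 tMaxY 1.1600 | tΔX 1.1547 tΔY 2.0000
    t=0.5427 [x] (9,4) — stop
  → r_2 = 0.5427
beam 3: φ=90°, α=60°
  cosα=0.5000 sinα=0.8660 | (8,4) | tMaxX 0.9400 tMaxY 0.4850 | tΔX 2.0000 tΔY 1.1547
    t=0.4850 [y] (8,5) — stop
  → r_3 = 0.4850

ranges = [4.1338, 0.5427, 0.4850]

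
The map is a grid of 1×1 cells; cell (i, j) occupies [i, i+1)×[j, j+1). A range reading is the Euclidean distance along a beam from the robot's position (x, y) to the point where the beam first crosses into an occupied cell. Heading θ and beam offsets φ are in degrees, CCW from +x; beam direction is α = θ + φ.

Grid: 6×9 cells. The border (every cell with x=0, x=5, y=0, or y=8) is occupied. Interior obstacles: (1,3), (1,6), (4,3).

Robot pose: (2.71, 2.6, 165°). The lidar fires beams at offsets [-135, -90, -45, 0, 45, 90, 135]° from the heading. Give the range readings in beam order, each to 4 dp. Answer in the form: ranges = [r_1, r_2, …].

ranges = [1.4896, 5.5905, 1.4200, 1.5455, 1.9745, 1.6564, 1.8475]

beam 1: φ=-135°, α=30°
  dir = (cos 30°, sin 30°) = (0.8660, 0.5000); from cell (2,2)
  next x-line at t=0.3349, next y-line at t=0.8000; Δt_x=1.1547, Δt_y=2.0000
    x: enter (3,2) at t=0.3349
    y: enter (3,3) at t=0.8000
    x: enter (4,3) at t=1.4896 ← occupied
  → r_1 = 1.4896
beam 2: φ=-90°, α=75°
  dir = (cos 75°, sin 75°) = (0.2588, 0.9659); from cell (2,2)
  next x-line at t=1.1205, next y-line at t=0.4141; Δt_x=3.8637, Δt_y=1.0353
    y: enter (2,3) at t=0.4141
    x: enter (3,3) at t=1.1205
    y: enter (3,4) at t=1.4494
    y: enter (3,5) at t=2.4847
    y: enter (3,6) at t=3.5199
    y: enter (3,7) at t=4.5552
    x: enter (4,7) at t=4.9842
    y: enter (4,8) at t=5.5905 ← occupied
  → r_2 = 5.5905
beam 3: φ=-45°, α=120°
  dir = (cos 120°, sin 120°) = (-0.5000, 0.8660); from cell (2,2)
  next x-line at t=1.4200, next y-line at t=0.4619; Δt_x=2.0000, Δt_y=1.1547
    y: enter (2,3) at t=0.4619
    x: enter (1,3) at t=1.4200 ← occupied
  → r_3 = 1.4200
beam 4: φ=0°, α=165°
  dir = (cos 165°, sin 165°) = (-0.9659, 0.2588); from cell (2,2)
  next x-line at t=0.7350, next y-line at t=1.5455; Δt_x=1.0353, Δt_y=3.8637
    x: enter (1,2) at t=0.7350
    y: enter (1,3) at t=1.5455 ← occupied
  → r_4 = 1.5455
beam 5: φ=45°, α=210°
  dir = (cos 210°, sin 210°) = (-0.8660, -0.5000); from cell (2,2)
  next x-line at t=0.8198, next y-line at t=1.2000; Δt_x=1.1547, Δt_y=2.0000
    x: enter (1,2) at t=0.8198
    y: enter (1,1) at t=1.2000
    x: enter (0,1) at t=1.9745 ← occupied
  → r_5 = 1.9745
beam 6: φ=90°, α=255°
  dir = (cos 255°, sin 255°) = (-0.2588, -0.9659); from cell (2,2)
  next x-line at t=2.7432, next y-line at t=0.6212; Δt_x=3.8637, Δt_y=1.0353
    y: enter (2,1) at t=0.6212
    y: enter (2,0) at t=1.6564 ← occupied
  → r_6 = 1.6564
beam 7: φ=135°, α=300°
  dir = (cos 300°, sin 300°) = (0.5000, -0.8660); from cell (2,2)
  next x-line at t=0.5800, next y-line at t=0.6928; Δt_x=2.0000, Δt_y=1.1547
    x: enter (3,2) at t=0.5800
    y: enter (3,1) at t=0.6928
    y: enter (3,0) at t=1.8475 ← occupied
  → r_7 = 1.8475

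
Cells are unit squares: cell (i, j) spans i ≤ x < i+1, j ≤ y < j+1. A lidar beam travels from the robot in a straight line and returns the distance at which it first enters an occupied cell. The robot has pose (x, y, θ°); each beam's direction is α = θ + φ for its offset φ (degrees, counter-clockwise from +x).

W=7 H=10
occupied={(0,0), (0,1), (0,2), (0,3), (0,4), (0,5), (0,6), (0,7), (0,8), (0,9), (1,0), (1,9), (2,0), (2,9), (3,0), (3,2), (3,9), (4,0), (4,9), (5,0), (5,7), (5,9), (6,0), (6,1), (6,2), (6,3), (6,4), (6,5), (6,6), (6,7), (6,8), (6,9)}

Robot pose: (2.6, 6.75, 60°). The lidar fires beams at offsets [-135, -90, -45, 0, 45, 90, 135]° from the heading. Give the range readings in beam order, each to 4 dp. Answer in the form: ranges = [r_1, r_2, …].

beam 1: φ=-135°, α=285°
  cosα=0.2588 sinα=-0.9659 | (2,6) | tMaxX 1.5455 tMaxY 0.7765 | tΔX 3.8637 tΔY 1.0353
    t=0.7765 [y] (2,5)
    t=1.5455 [x] (3,5)
    t=1.8117 [y] (3,4)
    t=2.8470 [y] (3,3)
    t=3.8823 [y] (3,2) — stop
  → r_1 = 3.8823
beam 2: φ=-90°, α=330°
  cosα=0.8660 sinα=-0.5000 | (2,6) | tMaxX 0.4619 tMaxY 1.5000 | tΔX 1.1547 tΔY 2.0000
    t=0.4619 [x] (3,6)
    t=1.5000 [y] (3,5)
    t=1.6166 [x] (4,5)
    t=2.7713 [x] (5,5)
    t=3.5000 [y] (5,4)
    t=3.9260 [x] (6,4) — stop
  → r_2 = 3.9260
beam 3: φ=-45°, α=15°
  cosα=0.9659 sinα=0.2588 | (2,6) | tMaxX 0.4141 tMaxY 0.9659 | tΔX 1.0353 tΔY 3.8637
    t=0.4141 [x] (3,6)
    t=0.9659 [y] (3,7)
    t=1.4494 [x] (4,7)
    t=2.4847 [x] (5,7) — stop
  → r_3 = 2.4847
beam 4: φ=0°, α=60°
  cosα=0.5000 sinα=0.8660 | (2,6) | tMaxX 0.8000 tMaxY 0.2887 | tΔX 2.0000 tΔY 1.1547
    t=0.2887 [y] (2,7)
    t=0.8000 [x] (3,7)
    t=1.4434 [y] (3,8)
    t=2.5981 [y] (3,9) — stop
  → r_4 = 2.5981
beam 5: φ=45°, α=105°
  cosα=-0.2588 sinα=0.9659 | (2,6) | tMaxX 2.3182 tMaxY 0.2588 | tΔX 3.8637 tΔY 1.0353
    t=0.2588 [y] (2,7)
    t=1.2941 [y] (2,8)
    t=2.3182 [x] (1,8)
    t=2.3294 [y] (1,9) — stop
  → r_5 = 2.3294
beam 6: φ=90°, α=150°
  cosα=-0.8660 sinα=0.5000 | (2,6) | tMaxX 0.6928 tMaxY 0.5000 | tΔX 1.1547 tΔY 2.0000
    t=0.5000 [y] (2,7)
    t=0.6928 [x] (1,7)
    t=1.8475 [x] (0,7) — stop
  → r_6 = 1.8475
beam 7: φ=135°, α=195°
  cosα=-0.9659 sinα=-0.2588 | (2,6) | tMaxX 0.6212 tMaxY 2.8978 | tΔX 1.0353 tΔY 3.8637
    t=0.6212 [x] (1,6)
    t=1.6564 [x] (0,6) — stop
  → r_7 = 1.6564

ranges = [3.8823, 3.9260, 2.4847, 2.5981, 2.3294, 1.8475, 1.6564]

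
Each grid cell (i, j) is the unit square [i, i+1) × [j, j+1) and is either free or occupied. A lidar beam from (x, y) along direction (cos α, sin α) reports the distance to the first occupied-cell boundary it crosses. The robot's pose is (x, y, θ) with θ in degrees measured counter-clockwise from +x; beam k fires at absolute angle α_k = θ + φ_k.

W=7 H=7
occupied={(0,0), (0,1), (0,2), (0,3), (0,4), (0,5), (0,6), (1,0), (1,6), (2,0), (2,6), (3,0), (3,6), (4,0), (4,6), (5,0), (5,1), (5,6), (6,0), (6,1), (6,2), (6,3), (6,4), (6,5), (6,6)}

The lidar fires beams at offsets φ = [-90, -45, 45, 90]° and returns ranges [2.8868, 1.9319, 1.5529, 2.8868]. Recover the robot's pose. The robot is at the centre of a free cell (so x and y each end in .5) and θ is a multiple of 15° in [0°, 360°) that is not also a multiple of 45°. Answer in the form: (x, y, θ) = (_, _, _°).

The pose lattice has 24·16 = 384 candidates. Test each by forward raycasting.
  (4.5, 4.5, 255°): beam 1 = 3.6235 ≠ 2.8868 ✗
  (2.5, 2.5, 120°): beam 1 = 4.0415 ≠ 2.8868 ✗
  (5.5, 5.5, 165°): beam 1 = 0.5176 ≠ 2.8868 ✗
  (1.5, 2.5, 255°): beam 1 = 0.5176 ≠ 2.8868 ✗
  …
  (4.5, 3.5, 330°): r_1=2.8868, r_2=1.9319, r_3=1.5529, r_4=2.8868 — all match ✓
No second candidate reproduces the full scan.

(x, y, θ) = (4.5, 3.5, 330°)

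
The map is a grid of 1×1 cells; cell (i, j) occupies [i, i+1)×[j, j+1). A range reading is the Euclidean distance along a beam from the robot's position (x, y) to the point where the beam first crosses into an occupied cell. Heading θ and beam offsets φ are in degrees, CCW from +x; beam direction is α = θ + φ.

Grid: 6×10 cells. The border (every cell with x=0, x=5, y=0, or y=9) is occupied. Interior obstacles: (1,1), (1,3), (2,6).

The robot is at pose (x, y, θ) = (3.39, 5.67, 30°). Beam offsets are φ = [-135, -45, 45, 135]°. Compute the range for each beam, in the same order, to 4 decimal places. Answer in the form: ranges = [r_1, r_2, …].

ranges = [4.8347, 1.6668, 3.4475, 1.2750]

beam 1: φ=-135°, α=255°
  direction (-0.2588, -0.9659); cell (3,5); t to first gridline: x 1.5068, y 0.6936 (then +3.8637 / +1.0353)
    (3,4) via y @ 0.6936
    (2,4) via x @ 1.5068
    (2,3) via y @ 1.7289
    (2,2) via y @ 2.7642
    (2,1) via y @ 3.7995
    (2,0) via y @ 4.8347  # hit
  → r_1 = 4.8347
beam 2: φ=-45°, α=345°
  direction (0.9659, -0.2588); cell (3,5); t to first gridline: x 0.6315, y 2.5887 (then +1.0353 / +3.8637)
    (4,5) via x @ 0.6315
    (5,5) via x @ 1.6668  # hit
  → r_2 = 1.6668
beam 3: φ=45°, α=75°
  direction (0.2588, 0.9659); cell (3,5); t to first gridline: x 2.3569, y 0.3416 (then +3.8637 / +1.0353)
    (3,6) via y @ 0.3416
    (3,7) via y @ 1.3769
    (4,7) via x @ 2.3569
    (4,8) via y @ 2.4122
    (4,9) via y @ 3.4475  # hit
  → r_3 = 3.4475
beam 4: φ=135°, α=165°
  direction (-0.9659, 0.2588); cell (3,5); t to first gridline: x 0.4038, y 1.2750 (then +1.0353 / +3.8637)
    (2,5) via x @ 0.4038
    (2,6) via y @ 1.2750  # hit
  → r_4 = 1.2750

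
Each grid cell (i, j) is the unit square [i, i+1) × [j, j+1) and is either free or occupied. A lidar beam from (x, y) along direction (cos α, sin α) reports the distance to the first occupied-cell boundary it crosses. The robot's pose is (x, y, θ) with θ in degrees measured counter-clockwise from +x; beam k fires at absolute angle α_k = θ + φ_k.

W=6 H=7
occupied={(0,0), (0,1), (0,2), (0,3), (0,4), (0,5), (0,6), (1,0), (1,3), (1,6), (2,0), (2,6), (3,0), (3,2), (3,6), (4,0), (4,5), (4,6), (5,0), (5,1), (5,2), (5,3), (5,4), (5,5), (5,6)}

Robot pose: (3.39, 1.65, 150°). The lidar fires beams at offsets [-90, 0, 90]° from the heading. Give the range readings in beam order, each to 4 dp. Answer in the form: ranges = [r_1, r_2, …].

ranges = [0.4041, 2.7000, 0.7506]

beam 1: φ=-90°, α=60°
  dir = (cos 60°, sin 60°) = (0.5000, 0.8660); from cell (3,1)
  next x-line at t=1.2200, next y-line at t=0.4041; Δt_x=2.0000, Δt_y=1.1547
    y: enter (3,2) at t=0.4041 ← occupied
  → r_1 = 0.4041
beam 2: φ=0°, α=150°
  dir = (cos 150°, sin 150°) = (-0.8660, 0.5000); from cell (3,1)
  next x-line at t=0.4503, next y-line at t=0.7000; Δt_x=1.1547, Δt_y=2.0000
    x: enter (2,1) at t=0.4503
    y: enter (2,2) at t=0.7000
    x: enter (1,2) at t=1.6050
    y: enter (1,3) at t=2.7000 ← occupied
  → r_2 = 2.7000
beam 3: φ=90°, α=240°
  dir = (cos 240°, sin 240°) = (-0.5000, -0.8660); from cell (3,1)
  next x-line at t=0.7800, next y-line at t=0.7506; Δt_x=2.0000, Δt_y=1.1547
    y: enter (3,0) at t=0.7506 ← occupied
  → r_3 = 0.7506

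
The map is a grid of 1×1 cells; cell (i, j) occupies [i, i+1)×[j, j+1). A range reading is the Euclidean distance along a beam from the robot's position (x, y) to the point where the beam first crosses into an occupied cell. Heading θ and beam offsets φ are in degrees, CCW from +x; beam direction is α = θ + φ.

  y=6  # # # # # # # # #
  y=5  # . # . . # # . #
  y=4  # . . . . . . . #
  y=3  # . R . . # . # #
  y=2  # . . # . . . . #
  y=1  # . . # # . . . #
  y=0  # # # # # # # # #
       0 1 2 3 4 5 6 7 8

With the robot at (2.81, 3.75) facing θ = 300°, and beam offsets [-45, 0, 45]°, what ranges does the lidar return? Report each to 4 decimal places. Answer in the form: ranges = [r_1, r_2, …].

beam 1: φ=-45°, α=255°
  cosα=-0.2588 sinα=-0.9659 | (2,3) | tMaxX 3.1296 tMaxY 0.7765 | tΔX 3.8637 tΔY 1.0353
    t=0.7765 [y] (2,2)
    t=1.8117 [y] (2,1)
    t=2.8470 [y] (2,0) — stop
  → r_1 = 2.8470
beam 2: φ=0°, α=300°
  cosα=0.5000 sinα=-0.8660 | (2,3) | tMaxX 0.3800 tMaxY 0.8660 | tΔX 2.0000 tΔY 1.1547
    t=0.3800 [x] (3,3)
    t=0.8660 [y] (3,2) — stop
  → r_2 = 0.8660
beam 3: φ=45°, α=345°
  cosα=0.9659 sinα=-0.2588 | (2,3) | tMaxX 0.1967 tMaxY 2.8978 | tΔX 1.0353 tΔY 3.8637
    t=0.1967 [x] (3,3)
    t=1.2320 [x] (4,3)
    t=2.2673 [x] (5,3) — stop
  → r_3 = 2.2673

ranges = [2.8470, 0.8660, 2.2673]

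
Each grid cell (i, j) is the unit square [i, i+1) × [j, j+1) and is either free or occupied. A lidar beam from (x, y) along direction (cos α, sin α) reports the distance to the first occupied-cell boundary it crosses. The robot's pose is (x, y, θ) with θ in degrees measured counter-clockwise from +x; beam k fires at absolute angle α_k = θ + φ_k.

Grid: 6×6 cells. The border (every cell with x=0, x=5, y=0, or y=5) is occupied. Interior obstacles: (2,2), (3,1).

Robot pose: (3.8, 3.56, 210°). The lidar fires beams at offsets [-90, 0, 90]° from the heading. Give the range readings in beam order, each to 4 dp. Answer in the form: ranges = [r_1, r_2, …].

beam 1: φ=-90°, α=120°
  dir = (cos 120°, sin 120°) = (-0.5000, 0.8660); from cell (3,3)
  next x-line at t=1.6000, next y-line at t=0.5081; Δt_x=2.0000, Δt_y=1.1547
    y: enter (3,4) at t=0.5081
    x: enter (2,4) at t=1.6000
    y: enter (2,5) at t=1.6628 ← occupied
  → r_1 = 1.6628
beam 2: φ=0°, α=210°
  dir = (cos 210°, sin 210°) = (-0.8660, -0.5000); from cell (3,3)
  next x-line at t=0.9238, next y-line at t=1.1200; Δt_x=1.1547, Δt_y=2.0000
    x: enter (2,3) at t=0.9238
    y: enter (2,2) at t=1.1200 ← occupied
  → r_2 = 1.1200
beam 3: φ=90°, α=300°
  dir = (cos 300°, sin 300°) = (0.5000, -0.8660); from cell (3,3)
  next x-line at t=0.4000, next y-line at t=0.6466; Δt_x=2.0000, Δt_y=1.1547
    x: enter (4,3) at t=0.4000
    y: enter (4,2) at t=0.6466
    y: enter (4,1) at t=1.8013
    x: enter (5,1) at t=2.4000 ← occupied
  → r_3 = 2.4000

ranges = [1.6628, 1.1200, 2.4000]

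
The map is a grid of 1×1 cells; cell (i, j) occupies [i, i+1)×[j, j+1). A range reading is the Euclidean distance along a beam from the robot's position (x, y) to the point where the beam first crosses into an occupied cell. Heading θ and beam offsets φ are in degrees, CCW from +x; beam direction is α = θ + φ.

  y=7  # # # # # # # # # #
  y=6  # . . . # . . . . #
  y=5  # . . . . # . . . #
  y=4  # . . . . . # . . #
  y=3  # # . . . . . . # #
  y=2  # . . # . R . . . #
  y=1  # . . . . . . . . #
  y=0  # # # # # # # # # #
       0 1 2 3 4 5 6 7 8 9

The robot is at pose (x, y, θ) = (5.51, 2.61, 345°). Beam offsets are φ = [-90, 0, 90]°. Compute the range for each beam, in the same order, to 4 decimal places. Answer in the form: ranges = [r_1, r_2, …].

beam 1: φ=-90°, α=255°
  d=(-0.2588,-0.9659)  start (5,2)  tX=1.9705 tY=0.6315  stride 1/|dx|=3.8637 1/|dy|=1.0353
    cross y-line → (5,1), t=0.6315
    cross y-line → (5,0), t=1.6668 (wall)
  → r_1 = 1.6668
beam 2: φ=0°, α=345°
  d=(0.9659,-0.2588)  start (5,2)  tX=0.5073 tY=2.3569  stride 1/|dx|=1.0353 1/|dy|=3.8637
    cross x-line → (6,2), t=0.5073
    cross x-line → (7,2), t=1.5426
    cross y-line → (7,1), t=2.3569
    cross x-line → (8,1), t=2.5778
    cross x-line → (9,1), t=3.6131 (wall)
  → r_2 = 3.6131
beam 3: φ=90°, α=75°
  d=(0.2588,0.9659)  start (5,2)  tX=1.8932 tY=0.4038  stride 1/|dx|=3.8637 1/|dy|=1.0353
    cross y-line → (5,3), t=0.4038
    cross y-line → (5,4), t=1.4390
    cross x-line → (6,4), t=1.8932 (wall)
  → r_3 = 1.8932

ranges = [1.6668, 3.6131, 1.8932]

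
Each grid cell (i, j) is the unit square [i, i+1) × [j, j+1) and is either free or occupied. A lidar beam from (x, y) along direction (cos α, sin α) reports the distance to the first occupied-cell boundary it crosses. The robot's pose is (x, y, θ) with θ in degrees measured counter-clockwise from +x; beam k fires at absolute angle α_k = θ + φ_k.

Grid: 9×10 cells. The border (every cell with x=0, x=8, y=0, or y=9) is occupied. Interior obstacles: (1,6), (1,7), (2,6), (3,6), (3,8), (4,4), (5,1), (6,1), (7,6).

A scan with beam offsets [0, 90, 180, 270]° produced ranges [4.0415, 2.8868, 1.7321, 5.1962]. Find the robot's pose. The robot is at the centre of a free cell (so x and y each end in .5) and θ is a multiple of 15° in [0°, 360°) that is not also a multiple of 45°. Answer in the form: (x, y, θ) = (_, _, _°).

Enumerate (i+0.5, j+0.5, θ) over the 47 free cells and 16 admissible headings. For each, cast all 4 beams and compare to the given ranges.
  (7.5, 1.5, 345°): beam 1 = 0.5176 ≠ 4.0415 ✗
  (2.5, 4.5, 300°): beam 2 = 6.3509 ≠ 2.8868 ✗
  (2.5, 7.5, 240°): beam 1 = 0.5774 ≠ 4.0415 ✗
  (4.5, 1.5, 165°): beam 1 = 3.6235 ≠ 4.0415 ✗
  (2.5, 2.5, 330°): beam 1 = 2.8868 ≠ 4.0415 ✗
  …
  (3.5, 2.5, 120°): r_1=4.0415, r_2=2.8868, r_3=1.7321, r_4=5.1962 — all match ✓
No second candidate reproduces the full scan.

(x, y, θ) = (3.5, 2.5, 120°)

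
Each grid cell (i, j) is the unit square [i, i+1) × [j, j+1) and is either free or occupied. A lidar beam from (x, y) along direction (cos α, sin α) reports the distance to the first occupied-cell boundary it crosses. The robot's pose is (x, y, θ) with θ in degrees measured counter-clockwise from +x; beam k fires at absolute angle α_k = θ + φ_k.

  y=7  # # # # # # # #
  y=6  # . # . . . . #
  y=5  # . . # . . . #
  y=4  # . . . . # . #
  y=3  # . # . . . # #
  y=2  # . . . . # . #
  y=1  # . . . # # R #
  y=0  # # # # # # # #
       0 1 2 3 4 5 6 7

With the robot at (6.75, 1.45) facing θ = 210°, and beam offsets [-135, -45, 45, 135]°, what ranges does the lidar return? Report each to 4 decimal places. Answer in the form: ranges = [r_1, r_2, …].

beam 1: φ=-135°, α=75°
  d=(0.2588,0.9659)  start (6,1)  tX=0.9659 tY=0.5694  stride 1/|dx|=3.8637 1/|dy|=1.0353
    cross y-line → (6,2), t=0.5694
    cross x-line → (7,2), t=0.9659 (wall)
  → r_1 = 0.9659
beam 2: φ=-45°, α=165°
  d=(-0.9659,0.2588)  start (6,1)  tX=0.7765 tY=2.1250  stride 1/|dx|=1.0353 1/|dy|=3.8637
    cross x-line → (5,1), t=0.7765 (wall)
  → r_2 = 0.7765
beam 3: φ=45°, α=255°
  d=(-0.2588,-0.9659)  start (6,1)  tX=2.8978 tY=0.4659  stride 1/|dx|=3.8637 1/|dy|=1.0353
    cross y-line → (6,0), t=0.4659 (wall)
  → r_3 = 0.4659
beam 4: φ=135°, α=345°
  d=(0.9659,-0.2588)  start (6,1)  tX=0.2588 tY=1.7387  stride 1/|dx|=1.0353 1/|dy|=3.8637
    cross x-line → (7,1), t=0.2588 (wall)
  → r_4 = 0.2588

ranges = [0.9659, 0.7765, 0.4659, 0.2588]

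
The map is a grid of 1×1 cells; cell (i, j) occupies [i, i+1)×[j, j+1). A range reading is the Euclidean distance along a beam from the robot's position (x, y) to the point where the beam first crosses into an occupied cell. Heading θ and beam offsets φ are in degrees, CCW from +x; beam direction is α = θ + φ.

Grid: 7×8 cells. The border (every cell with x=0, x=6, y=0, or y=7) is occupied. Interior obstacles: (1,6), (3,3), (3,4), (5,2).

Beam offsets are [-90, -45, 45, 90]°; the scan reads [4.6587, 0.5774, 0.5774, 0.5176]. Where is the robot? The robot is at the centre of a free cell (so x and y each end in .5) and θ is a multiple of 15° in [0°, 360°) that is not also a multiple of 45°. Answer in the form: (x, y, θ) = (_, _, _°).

The pose lattice has 26·16 = 416 candidates. Test each by forward raycasting.
  (1.5, 2.5, 165°): beam 2 = 1.0000 ≠ 0.5774 ✗
  (5.5, 6.5, 30°): beam 1 = 1.0000 ≠ 4.6587 ✗
  (1.5, 3.5, 210°): beam 1 = 1.0000 ≠ 4.6587 ✗
  (4.5, 3.5, 105°): beam 1 = 1.5529 ≠ 4.6587 ✗
  …
  (1.5, 5.5, 105°): r_1=4.6587, r_2=0.5774, r_3=0.5774, r_4=0.5176 — all match ✓
Only this pose fits every beam.

(x, y, θ) = (1.5, 5.5, 105°)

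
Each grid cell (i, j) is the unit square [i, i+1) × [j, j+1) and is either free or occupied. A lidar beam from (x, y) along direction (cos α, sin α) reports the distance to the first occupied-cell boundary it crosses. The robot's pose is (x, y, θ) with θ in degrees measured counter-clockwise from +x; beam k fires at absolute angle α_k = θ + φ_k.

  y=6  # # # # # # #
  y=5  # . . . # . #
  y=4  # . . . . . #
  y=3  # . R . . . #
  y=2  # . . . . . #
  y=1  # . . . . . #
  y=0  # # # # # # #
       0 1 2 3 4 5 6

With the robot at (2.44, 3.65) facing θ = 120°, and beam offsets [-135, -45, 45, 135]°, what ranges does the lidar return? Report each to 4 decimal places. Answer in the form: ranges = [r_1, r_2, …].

beam 1: φ=-135°, α=345°
  cosα=0.9659 sinα=-0.2588 | (2,3) | tMaxX 0.5798 tMaxY 2.5114 | tΔX 1.0353 tΔY 3.8637
    t=0.5798 [x] (3,3)
    t=1.6150 [x] (4,3)
    t=2.5114 [y] (4,2)
    t=2.6503 [x] (5,2)
    t=3.6856 [x] (6,2) — stop
  → r_1 = 3.6856
beam 2: φ=-45°, α=75°
  cosα=0.2588 sinα=0.9659 | (2,3) | tMaxX 2.1637 tMaxY 0.3623 | tΔX 3.8637 tΔY 1.0353
    t=0.3623 [y] (2,4)
    t=1.3976 [y] (2,5)
    t=2.1637 [x] (3,5)
    t=2.4329 [y] (3,6) — stop
  → r_2 = 2.4329
beam 3: φ=45°, α=165°
  cosα=-0.9659 sinα=0.2588 | (2,3) | tMaxX 0.4555 tMaxY 1.3523 | tΔX 1.0353 tΔY 3.8637
    t=0.4555 [x] (1,3)
    t=1.3523 [y] (1,4)
    t=1.4908 [x] (0,4) — stop
  → r_3 = 1.4908
beam 4: φ=135°, α=255°
  cosα=-0.2588 sinα=-0.9659 | (2,3) | tMaxX 1.7000 tMaxY 0.6729 | tΔX 3.8637 tΔY 1.0353
    t=0.6729 [y] (2,2)
    t=1.7000 [x] (1,2)
    t=1.7082 [y] (1,1)
    t=2.7435 [y] (1,0) — stop
  → r_4 = 2.7435

ranges = [3.6856, 2.4329, 1.4908, 2.7435]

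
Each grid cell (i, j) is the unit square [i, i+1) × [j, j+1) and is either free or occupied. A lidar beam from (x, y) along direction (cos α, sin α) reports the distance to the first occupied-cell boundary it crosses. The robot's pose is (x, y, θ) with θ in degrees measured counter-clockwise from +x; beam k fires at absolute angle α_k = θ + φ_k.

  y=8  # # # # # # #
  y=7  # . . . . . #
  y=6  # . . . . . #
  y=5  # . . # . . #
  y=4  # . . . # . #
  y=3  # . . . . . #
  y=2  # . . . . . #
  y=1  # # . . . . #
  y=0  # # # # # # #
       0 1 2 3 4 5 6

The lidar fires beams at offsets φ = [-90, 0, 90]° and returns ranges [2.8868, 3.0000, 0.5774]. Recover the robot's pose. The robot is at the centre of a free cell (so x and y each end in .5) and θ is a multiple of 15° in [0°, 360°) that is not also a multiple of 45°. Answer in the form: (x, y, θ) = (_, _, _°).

Candidates: 32 free-cell centres × 16 headings = 512 poses. Raycast each; keep the one whose scan matches to 4 dp.
  (3.5, 1.5, 120°): beam 2 = 5.0000 ≠ 3.0000 ✗
  (1.5, 7.5, 105°): beam 1 = 1.9319 ≠ 2.8868 ✗
  (5.5, 7.5, 150°): beam 1 = 0.5774 ≠ 2.8868 ✗
  (3.5, 2.5, 30°): beam 1 = 1.7321 ≠ 2.8868 ✗
  …
  (3.5, 4.5, 240°): r_1=2.8868, r_2=3.0000, r_3=0.5774 — all match ✓
Only this pose fits every beam.

(x, y, θ) = (3.5, 4.5, 240°)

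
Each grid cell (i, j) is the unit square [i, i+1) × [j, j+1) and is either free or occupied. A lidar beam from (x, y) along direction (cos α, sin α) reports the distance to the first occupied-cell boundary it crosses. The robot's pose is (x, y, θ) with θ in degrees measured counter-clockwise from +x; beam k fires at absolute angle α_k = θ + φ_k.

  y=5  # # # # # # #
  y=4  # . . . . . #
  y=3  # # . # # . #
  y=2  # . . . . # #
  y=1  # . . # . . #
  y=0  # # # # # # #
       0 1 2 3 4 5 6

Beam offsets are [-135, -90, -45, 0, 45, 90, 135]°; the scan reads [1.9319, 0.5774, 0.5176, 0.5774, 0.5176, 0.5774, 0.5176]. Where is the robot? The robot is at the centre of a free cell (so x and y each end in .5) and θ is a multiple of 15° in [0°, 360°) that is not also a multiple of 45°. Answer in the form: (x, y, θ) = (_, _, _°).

Enumerate (i+0.5, j+0.5, θ) over the 15 free cells and 16 admissible headings. For each, cast all 7 beams and compare to the given ranges.
  (2.5, 4.5, 120°): beam 2 = 1.0000 ≠ 0.5774 ✗
  (1.5, 1.5, 210°): beam 1 = 1.5529 ≠ 1.9319 ✗
  (1.5, 2.5, 345°): beam 1 = 0.5774 ≠ 1.9319 ✗
  (5.5, 4.5, 195°): beam 1 = 0.5774 ≠ 1.9319 ✗
  (2.5, 2.5, 285°): beam 1 = 1.0000 ≠ 1.9319 ✗
  …
  (1.5, 4.5, 150°): r_1=1.9319, r_2=0.5774, r_3=0.5176, r_4=0.5774, r_5=0.5176, r_6=0.5774, r_7=0.5176 — all match ✓
Only this pose fits every beam.

(x, y, θ) = (1.5, 4.5, 150°)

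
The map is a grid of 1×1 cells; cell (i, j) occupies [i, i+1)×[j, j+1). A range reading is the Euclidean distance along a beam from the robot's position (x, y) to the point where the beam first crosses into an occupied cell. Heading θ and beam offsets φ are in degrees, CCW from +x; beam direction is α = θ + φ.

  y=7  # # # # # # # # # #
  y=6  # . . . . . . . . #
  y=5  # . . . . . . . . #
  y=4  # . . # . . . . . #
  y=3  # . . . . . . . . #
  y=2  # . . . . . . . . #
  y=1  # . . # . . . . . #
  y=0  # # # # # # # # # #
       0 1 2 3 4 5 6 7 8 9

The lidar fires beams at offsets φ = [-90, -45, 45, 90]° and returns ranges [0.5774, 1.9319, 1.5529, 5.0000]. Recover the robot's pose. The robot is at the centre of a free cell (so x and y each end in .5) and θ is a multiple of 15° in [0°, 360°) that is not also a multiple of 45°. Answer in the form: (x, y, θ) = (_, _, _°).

(x, y, θ) = (1.5, 4.5, 300°)

Enumerate (i+0.5, j+0.5, θ) over the 46 free cells and 16 admissible headings. For each, cast all 4 beams and compare to the given ranges.
  (1.5, 4.5, 255°): beam 1 = 0.5176 ≠ 0.5774 ✗
  (3.5, 5.5, 30°): beam 2 = 5.6940 ≠ 1.9319 ✗
  (5.5, 5.5, 345°): beam 1 = 4.6587 ≠ 0.5774 ✗
  (4.5, 3.5, 30°): beam 1 = 2.8868 ≠ 0.5774 ✗
  …
  (1.5, 4.5, 300°): r_1=0.5774, r_2=1.9319, r_3=1.5529, r_4=5.0000 — all match ✓
Only this pose fits every beam.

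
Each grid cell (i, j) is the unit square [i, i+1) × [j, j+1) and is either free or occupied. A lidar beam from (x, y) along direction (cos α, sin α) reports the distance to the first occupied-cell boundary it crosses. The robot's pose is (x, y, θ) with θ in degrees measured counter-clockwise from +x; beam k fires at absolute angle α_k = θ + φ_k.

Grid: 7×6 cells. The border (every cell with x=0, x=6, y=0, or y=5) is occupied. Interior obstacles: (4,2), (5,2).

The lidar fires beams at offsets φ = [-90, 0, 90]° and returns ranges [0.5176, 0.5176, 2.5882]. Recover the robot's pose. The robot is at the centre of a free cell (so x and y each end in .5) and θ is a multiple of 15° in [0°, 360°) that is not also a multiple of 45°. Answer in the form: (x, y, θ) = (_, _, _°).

(x, y, θ) = (1.5, 1.5, 285°)

Enumerate (i+0.5, j+0.5, θ) over the 18 free cells and 16 admissible headings. For each, cast all 3 beams and compare to the given ranges.
  (4.5, 1.5, 300°): beam 1 = 1.0000 ≠ 0.5176 ✗
  (1.5, 4.5, 285°): beam 2 = 3.6235 ≠ 0.5176 ✗
  (1.5, 2.5, 255°): beam 2 = 1.5529 ≠ 0.5176 ✗
  …
  (1.5, 1.5, 285°): r_1=0.5176, r_2=0.5176, r_3=2.5882 — all match ✓
Unique over the lattice → pose = (1.5, 1.5, 285°).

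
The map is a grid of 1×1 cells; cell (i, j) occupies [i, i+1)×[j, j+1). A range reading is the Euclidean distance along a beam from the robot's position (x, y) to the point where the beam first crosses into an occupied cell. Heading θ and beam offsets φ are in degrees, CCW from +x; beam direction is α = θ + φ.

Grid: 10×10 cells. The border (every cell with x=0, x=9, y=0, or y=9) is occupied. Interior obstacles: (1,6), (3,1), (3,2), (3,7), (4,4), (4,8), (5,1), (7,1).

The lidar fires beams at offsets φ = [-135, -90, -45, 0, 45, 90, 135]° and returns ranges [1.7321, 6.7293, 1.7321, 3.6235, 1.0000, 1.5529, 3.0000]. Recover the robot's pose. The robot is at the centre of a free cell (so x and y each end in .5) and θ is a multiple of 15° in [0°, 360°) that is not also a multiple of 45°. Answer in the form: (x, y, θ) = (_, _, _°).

(x, y, θ) = (2.5, 5.5, 105°)

Enumerate (i+0.5, j+0.5, θ) over the 56 free cells and 16 admissible headings. For each, cast all 7 beams and compare to the given ranges.
  (1.5, 4.5, 75°): beam 1 = 3.0000 ≠ 1.7321 ✗
  (1.5, 2.5, 15°): beam 1 = 1.0000 ≠ 1.7321 ✗
  (1.5, 3.5, 30°): beam 1 = 1.9319 ≠ 1.7321 ✗
  …
  (2.5, 5.5, 105°): r_1=1.7321, r_2=6.7293, r_3=1.7321, r_4=3.6235, r_5=1.0000, r_6=1.5529, r_7=3.0000 — all match ✓
Only this pose fits every beam.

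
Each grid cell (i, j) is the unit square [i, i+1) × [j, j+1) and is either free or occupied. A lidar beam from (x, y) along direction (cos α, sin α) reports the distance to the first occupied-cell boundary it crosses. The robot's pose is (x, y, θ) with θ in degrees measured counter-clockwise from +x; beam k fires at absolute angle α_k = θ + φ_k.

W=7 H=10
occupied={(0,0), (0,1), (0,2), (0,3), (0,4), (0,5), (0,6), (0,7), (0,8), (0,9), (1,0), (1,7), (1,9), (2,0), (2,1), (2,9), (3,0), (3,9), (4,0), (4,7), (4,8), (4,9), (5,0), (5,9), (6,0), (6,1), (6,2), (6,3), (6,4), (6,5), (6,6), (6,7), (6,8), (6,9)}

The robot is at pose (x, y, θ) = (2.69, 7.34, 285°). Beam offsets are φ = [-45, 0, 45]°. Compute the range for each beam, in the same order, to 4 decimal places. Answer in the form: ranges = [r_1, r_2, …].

beam 1: φ=-45°, α=240°
  d=(-0.5000,-0.8660)  start (2,7)  tX=1.3800 tY=0.3926  stride 1/|dx|=2.0000 1/|dy|=1.1547
    cross y-line → (2,6), t=0.3926
    cross x-line → (1,6), t=1.3800
    cross y-line → (1,5), t=1.5473
    cross y-line → (1,4), t=2.7020
    cross x-line → (0,4), t=3.3800 (wall)
  → r_1 = 3.3800
beam 2: φ=0°, α=285°
  d=(0.2588,-0.9659)  start (2,7)  tX=1.1977 tY=0.3520  stride 1/|dx|=3.8637 1/|dy|=1.0353
    cross y-line → (2,6), t=0.3520
    cross x-line → (3,6), t=1.1977
    cross y-line → (3,5), t=1.3873
    cross y-line → (3,4), t=2.4225
    cross y-line → (3,3), t=3.4578
    cross y-line → (3,2), t=4.4931
    cross x-line → (4,2), t=5.0615
    cross y-line → (4,1), t=5.5284
    cross y-line → (4,0), t=6.5637 (wall)
  → r_2 = 6.5637
beam 3: φ=45°, α=330°
  d=(0.8660,-0.5000)  start (2,7)  tX=0.3580 tY=0.6800  stride 1/|dx|=1.1547 1/|dy|=2.0000
    cross x-line → (3,7), t=0.3580
    cross y-line → (3,6), t=0.6800
    cross x-line → (4,6), t=1.5127
    cross x-line → (5,6), t=2.6674
    cross y-line → (5,5), t=2.6800
    cross x-line → (6,5), t=3.8221 (wall)
  → r_3 = 3.8221

ranges = [3.3800, 6.5637, 3.8221]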